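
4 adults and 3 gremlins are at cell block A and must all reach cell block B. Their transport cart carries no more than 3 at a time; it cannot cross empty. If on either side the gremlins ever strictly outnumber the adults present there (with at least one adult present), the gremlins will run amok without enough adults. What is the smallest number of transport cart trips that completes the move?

Counting alone: each trip to cell block B takes at most 3 across and each return brings at least 1 back, so after t trips out (and t−1 returns) at most 3t − (t−1) of the 7 are across; that first reaches 7 at t = 3, so at least 5 crossings are needed.
The plan below uses exactly 5 crossings, so it is optimal:
1. 3 gremlins → cell block B.  (cell block A: 4A 0G; cell block B: 0A 3G)
2. 1 gremlin ← cell block A.  (cell block A: 4A 1G; cell block B: 0A 2G)
3. 3 adults → cell block B.  (cell block A: 1A 1G; cell block B: 3A 2G)
4. 1 adult ← cell block A.  (cell block A: 2A 1G; cell block B: 2A 2G)
5. 2 adults and 1 gremlin → cell block B.  (cell block A: 0A 0G; cell block B: 4A 3G)

5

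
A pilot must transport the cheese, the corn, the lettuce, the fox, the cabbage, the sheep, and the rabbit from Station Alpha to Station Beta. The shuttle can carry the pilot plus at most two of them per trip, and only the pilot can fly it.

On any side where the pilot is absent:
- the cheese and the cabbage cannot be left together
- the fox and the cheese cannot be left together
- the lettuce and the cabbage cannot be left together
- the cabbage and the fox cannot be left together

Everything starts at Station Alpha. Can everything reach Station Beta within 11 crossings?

Yes

Yes — this plan uses 11 crossings (≤ 11):
1. Pilot goes to Station Beta with the cabbage and the cheese.
2. Pilot goes back to Station Alpha with the cheese.
3. Pilot goes to Station Beta with the cheese and the corn.
4. Pilot goes back to Station Alpha with the cheese.
5. Pilot goes to Station Beta with the cheese and the lettuce.
6. Pilot goes back to Station Alpha with the cabbage.
7. Pilot goes to Station Beta with the fox and the sheep.
8. Pilot goes back to Station Alpha with the cheese.
9. Pilot goes to Station Beta with the cheese and the rabbit.
10. Pilot goes back to Station Alpha with the cheese.
11. Pilot goes to Station Beta with the cabbage and the cheese.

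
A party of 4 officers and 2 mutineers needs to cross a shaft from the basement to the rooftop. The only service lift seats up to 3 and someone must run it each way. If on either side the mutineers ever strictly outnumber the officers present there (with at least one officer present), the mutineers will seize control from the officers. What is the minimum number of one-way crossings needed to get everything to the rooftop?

5

Counting alone: each trip to the rooftop takes at most 3 across and each return brings at least 1 back, so after t trips out (and t−1 returns) at most 3t − (t−1) of the 6 are across; that first reaches 6 at t = 3, so at least 5 crossings are needed.
The plan below uses exactly 5 crossings, so it is optimal:
1. 2 mutineers → the rooftop.  (the basement: 4O 0M; the rooftop: 0O 2M)
2. 1 mutineer ← the basement.  (the basement: 4O 1M; the rooftop: 0O 1M)
3. 2 officers and 1 mutineer → the rooftop.  (the basement: 2O 0M; the rooftop: 2O 2M)
4. 1 mutineer ← the basement.  (the basement: 2O 1M; the rooftop: 2O 1M)
5. 2 officers and 1 mutineer → the rooftop.  (the basement: 0O 0M; the rooftop: 4O 2M)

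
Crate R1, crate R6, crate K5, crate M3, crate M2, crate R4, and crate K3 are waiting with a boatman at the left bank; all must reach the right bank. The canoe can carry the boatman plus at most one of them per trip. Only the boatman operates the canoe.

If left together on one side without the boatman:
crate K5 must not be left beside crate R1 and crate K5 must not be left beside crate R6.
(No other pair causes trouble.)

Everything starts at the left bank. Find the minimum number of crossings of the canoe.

Counting alone: the boatman can take at most 1 across per trip to the right bank, so moving all 7 needs at least 7 loaded trips out, with a return between consecutive ones — at least 13 crossings.
The safety rule pushes this higher. Following every safe sequence of crossings, the most of the 7 that can be at the right bank as the canoe arrives there on crossing 13 is 6 — never all 7.
So no plan with fewer than 15 crossings exists, and this one achieves 15:
1. Boatman goes to the right bank with crate K5.  [the left bank: crate K3, crate M2, crate M3, crate R1, crate R4, crate R6 | the right bank: crate K5]
2. Boatman goes back to the left bank alone.  [the left bank: crate K3, crate M2, crate M3, crate R1, crate R4, crate R6 | the right bank: crate K5]
3. Boatman goes to the right bank with crate R1.  [the left bank: crate K3, crate M2, crate M3, crate R4, crate R6 | the right bank: crate K5, crate R1]
4. Boatman goes back to the left bank with crate K5.  [the left bank: crate K3, crate K5, crate M2, crate M3, crate R4, crate R6 | the right bank: crate R1]
5. Boatman goes to the right bank with crate R6.  [the left bank: crate K3, crate K5, crate M2, crate M3, crate R4 | the right bank: crate R1, crate R6]
6. Boatman goes back to the left bank alone.  [the left bank: crate K3, crate K5, crate M2, crate M3, crate R4 | the right bank: crate R1, crate R6]
7. Boatman goes to the right bank with crate M3.  [the left bank: crate K3, crate K5, crate M2, crate R4 | the right bank: crate M3, crate R1, crate R6]
8. Boatman goes back to the left bank alone.  [the left bank: crate K3, crate K5, crate M2, crate R4 | the right bank: crate M3, crate R1, crate R6]
9. Boatman goes to the right bank with crate M2.  [the left bank: crate K3, crate K5, crate R4 | the right bank: crate M2, crate M3, crate R1, crate R6]
10. Boatman goes back to the left bank alone.  [the left bank: crate K3, crate K5, crate R4 | the right bank: crate M2, crate M3, crate R1, crate R6]
11. Boatman goes to the right bank with crate R4.  [the left bank: crate K3, crate K5 | the right bank: crate M2, crate M3, crate R1, crate R4, crate R6]
12. Boatman goes back to the left bank alone.  [the left bank: crate K3, crate K5 | the right bank: crate M2, crate M3, crate R1, crate R4, crate R6]
13. Boatman goes to the right bank with crate K3.  [the left bank: crate K5 | the right bank: crate K3, crate M2, crate M3, crate R1, crate R4, crate R6]
14. Boatman goes back to the left bank alone.  [the left bank: crate K5 | the right bank: crate K3, crate M2, crate M3, crate R1, crate R4, crate R6]
15. Boatman goes to the right bank with crate K5.  [the left bank: — | the right bank: crate K3, crate K5, crate M2, crate M3, crate R1, crate R4, crate R6]

15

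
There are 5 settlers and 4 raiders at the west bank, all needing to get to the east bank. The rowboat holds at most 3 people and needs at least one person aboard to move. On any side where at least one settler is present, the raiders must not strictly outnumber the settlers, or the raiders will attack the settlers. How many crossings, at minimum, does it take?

7

Counting alone: each trip to the east bank takes at most 3 across and each return brings at least 1 back, so after t trips out (and t−1 returns) at most 3t − (t−1) of the 9 are across; that first reaches 9 at t = 4, so at least 7 crossings are needed.
The plan below uses exactly 7 crossings, so it is optimal:
1. 3 raiders → the east bank.  (the west bank: 5S 1R; the east bank: 0S 3R)
2. 1 raider ← the west bank.  (the west bank: 5S 2R; the east bank: 0S 2R)
3. 3 settlers → the east bank.  (the west bank: 2S 2R; the east bank: 3S 2R)
4. 1 settler ← the west bank.  (the west bank: 3S 2R; the east bank: 2S 2R)
5. 2 settlers and 1 raider → the east bank.  (the west bank: 1S 1R; the east bank: 4S 3R)
6. 1 settler ← the west bank.  (the west bank: 2S 1R; the east bank: 3S 3R)
7. 2 settlers and 1 raider → the east bank.  (the west bank: 0S 0R; the east bank: 5S 4R)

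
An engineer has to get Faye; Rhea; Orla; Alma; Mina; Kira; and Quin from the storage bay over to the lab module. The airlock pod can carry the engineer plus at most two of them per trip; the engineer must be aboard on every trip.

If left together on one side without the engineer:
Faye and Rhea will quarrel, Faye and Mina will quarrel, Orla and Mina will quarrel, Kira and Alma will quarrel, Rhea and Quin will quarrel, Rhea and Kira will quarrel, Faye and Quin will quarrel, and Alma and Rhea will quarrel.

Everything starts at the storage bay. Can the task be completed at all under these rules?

Whatever the first load, the items left behind include a forbidden pair without the engineer. No opening move is safe, so no plan exists.

No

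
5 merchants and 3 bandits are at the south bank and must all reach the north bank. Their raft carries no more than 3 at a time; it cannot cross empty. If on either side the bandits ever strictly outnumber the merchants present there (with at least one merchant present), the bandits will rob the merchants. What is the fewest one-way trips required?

Counting alone: each trip to the north bank takes at most 3 across and each return brings at least 1 back, so after t trips out (and t−1 returns) at most 3t − (t−1) of the 8 are across; that first reaches 8 at t = 4, so at least 7 crossings are needed.
The plan below uses exactly 7 crossings, so it is optimal:
1. 2 bandits → the north bank.  (the south bank: 5M 1B; the north bank: 0M 2B)
2. 1 bandit ← the south bank.  (the south bank: 5M 2B; the north bank: 0M 1B)
3. 2 merchants and 1 bandit → the north bank.  (the south bank: 3M 1B; the north bank: 2M 2B)
4. 1 bandit ← the south bank.  (the south bank: 3M 2B; the north bank: 2M 1B)
5. 1 merchant and 2 bandits → the north bank.  (the south bank: 2M 0B; the north bank: 3M 3B)
6. 1 bandit ← the south bank.  (the south bank: 2M 1B; the north bank: 3M 2B)
7. 2 merchants and 1 bandit → the north bank.  (the south bank: 0M 0B; the north bank: 5M 3B)

7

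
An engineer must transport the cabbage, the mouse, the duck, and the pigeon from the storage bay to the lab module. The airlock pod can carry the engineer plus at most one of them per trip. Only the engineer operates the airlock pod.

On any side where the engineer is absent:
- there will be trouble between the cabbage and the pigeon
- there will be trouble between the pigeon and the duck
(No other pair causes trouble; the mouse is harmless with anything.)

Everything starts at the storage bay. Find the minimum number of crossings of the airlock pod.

Counting alone: the engineer can take at most 1 across per trip to the lab module, so moving all 4 needs at least 4 loaded trips out, with a return between consecutive ones — at least 7 crossings.
The safety rule pushes this higher. Following every safe sequence of crossings, the most of the 4 that can be at the lab module as the airlock pod arrives there on crossing 7 is 3 — never all 4.
So no plan with fewer than 9 crossings exists, and this one achieves 9:
1. Engineer goes to the lab module with the pigeon.
2. Engineer goes back to the storage bay alone.
3. Engineer goes to the lab module with the cabbage.
4. Engineer goes back to the storage bay with the pigeon.
5. Engineer goes to the lab module with the duck.
6. Engineer goes back to the storage bay alone.
7. Engineer goes to the lab module with the mouse.
8. Engineer goes back to the storage bay alone.
9. Engineer goes to the lab module with the pigeon.

9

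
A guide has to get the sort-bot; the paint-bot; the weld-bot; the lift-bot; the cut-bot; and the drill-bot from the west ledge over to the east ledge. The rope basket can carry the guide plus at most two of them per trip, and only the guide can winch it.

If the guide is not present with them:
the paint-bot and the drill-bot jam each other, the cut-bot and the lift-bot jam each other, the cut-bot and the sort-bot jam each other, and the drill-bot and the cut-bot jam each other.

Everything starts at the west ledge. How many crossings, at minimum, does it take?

Counting alone: the guide can take at most 2 across per trip to the east ledge, so moving all 6 needs at least 3 loaded trips out, with a return between consecutive ones — at least 5 crossings.
The safety rule pushes this higher. Following every safe sequence of crossings, the most of the 6 that can be at the east ledge as the rope basket arrives there on crossing 5 is 5 — never all 6.
So no plan with fewer than 7 crossings exists, and this one achieves 7:
1. Guide goes to the east ledge with the cut-bot and the paint-bot.
2. Guide goes back to the west ledge alone.
3. Guide goes to the east ledge with the weld-bot.
4. Guide goes back to the west ledge alone.
5. Guide goes to the east ledge with the lift-bot and the sort-bot.
6. Guide goes back to the west ledge with the cut-bot.
7. Guide goes to the east ledge with the cut-bot and the drill-bot.

7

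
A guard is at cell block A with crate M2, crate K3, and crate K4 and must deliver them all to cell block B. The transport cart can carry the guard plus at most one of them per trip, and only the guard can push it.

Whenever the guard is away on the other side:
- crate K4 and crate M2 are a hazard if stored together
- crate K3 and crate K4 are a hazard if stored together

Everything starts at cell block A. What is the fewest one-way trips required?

7

Counting alone: the guard can take at most 1 across per trip to cell block B, so moving all 3 needs at least 3 loaded trips out, with a return between consecutive ones — at least 5 crossings.
The safety rule pushes this higher. Following every safe sequence of crossings, the most of the 3 that can be at cell block B as the transport cart arrives there on crossing 5 is 2 — never all 3.
So no plan with fewer than 7 crossings exists, and this one achieves 7:
1. Guard goes to cell block B with crate K4.  [cell block A: crate K3, crate M2 | cell block B: crate K4]
2. Guard goes back to cell block A alone.  [cell block A: crate K3, crate M2 | cell block B: crate K4]
3. Guard goes to cell block B with crate M2.  [cell block A: crate K3 | cell block B: crate K4, crate M2]
4. Guard goes back to cell block A with crate K4.  [cell block A: crate K3, crate K4 | cell block B: crate M2]
5. Guard goes to cell block B with crate K3.  [cell block A: crate K4 | cell block B: crate K3, crate M2]
6. Guard goes back to cell block A alone.  [cell block A: crate K4 | cell block B: crate K3, crate M2]
7. Guard goes to cell block B with crate K4.  [cell block A: — | cell block B: crate K3, crate K4, crate M2]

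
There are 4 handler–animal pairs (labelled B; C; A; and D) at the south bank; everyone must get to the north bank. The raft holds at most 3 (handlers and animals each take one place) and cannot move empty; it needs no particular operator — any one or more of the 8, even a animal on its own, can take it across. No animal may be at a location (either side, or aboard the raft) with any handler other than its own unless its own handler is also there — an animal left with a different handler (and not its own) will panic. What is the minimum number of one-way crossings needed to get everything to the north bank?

Counting alone: each trip to the north bank takes at most 3 across and each return brings at least 1 back, so after t trips out (and t−1 returns) at most 3t − (t−1) of the 8 are across; that first reaches 8 at t = 4, so at least 7 crossings are needed.
The safety rule pushes this higher. Following every safe sequence of crossings, the most of the 8 that can be at the north bank as the raft arrives there on crossing 7 is 7 — never all 8.
So no plan with fewer than 9 crossings exists, and this one achieves 9:
1. animal B and handler B cross → the north bank.
2. handler B crosses ← the south bank.
3. animal C, handler B, and handler C cross → the north bank.
4. animal B and handler B cross ← the south bank.
5. handler A, handler B, and handler D cross → the north bank.
6. animal C crosses ← the south bank.
7. animal B and animal C cross → the north bank.
8. animal B crosses ← the south bank.
9. animal A, animal B, and animal D cross → the north bank.

9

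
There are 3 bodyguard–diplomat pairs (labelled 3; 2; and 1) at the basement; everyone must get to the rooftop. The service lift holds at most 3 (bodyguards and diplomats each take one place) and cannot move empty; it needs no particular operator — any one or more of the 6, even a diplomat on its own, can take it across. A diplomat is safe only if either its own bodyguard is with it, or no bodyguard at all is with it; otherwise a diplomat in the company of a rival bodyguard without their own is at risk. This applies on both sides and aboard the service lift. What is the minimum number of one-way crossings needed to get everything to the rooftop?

Counting alone: each trip to the rooftop takes at most 3 across and each return brings at least 1 back, so after t trips out (and t−1 returns) at most 3t − (t−1) of the 6 are across; that first reaches 6 at t = 3, so at least 5 crossings are needed.
The plan below uses exactly 5 crossings, so it is optimal:
1. bodyguard 3 and diplomat 3 cross → the rooftop.
2. bodyguard 3 crosses ← the basement.
3. bodyguard 1, bodyguard 2, and bodyguard 3 cross → the rooftop.
4. diplomat 3 crosses ← the basement.
5. diplomat 1, diplomat 2, and diplomat 3 cross → the rooftop.

5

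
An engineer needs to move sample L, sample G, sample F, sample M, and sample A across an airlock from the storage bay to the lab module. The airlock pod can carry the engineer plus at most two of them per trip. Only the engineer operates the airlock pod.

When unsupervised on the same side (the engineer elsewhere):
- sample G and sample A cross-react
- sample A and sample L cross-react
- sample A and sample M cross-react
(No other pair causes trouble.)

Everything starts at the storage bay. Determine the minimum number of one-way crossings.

5

Counting alone: the engineer can take at most 2 across per trip to the lab module, so moving all 5 needs at least 3 loaded trips out, with a return between consecutive ones — at least 5 crossings.
The plan below uses exactly 5 crossings, so it is optimal:
1. Engineer goes to the lab module with sample A and sample L.  [the storage bay: sample F, sample G, sample M | the lab module: sample A, sample L]
2. Engineer goes back to the storage bay with sample A.  [the storage bay: sample A, sample F, sample G, sample M | the lab module: sample L]
3. Engineer goes to the lab module with sample G and sample M.  [the storage bay: sample A, sample F | the lab module: sample G, sample L, sample M]
4. Engineer goes back to the storage bay alone.  [the storage bay: sample A, sample F | the lab module: sample G, sample L, sample M]
5. Engineer goes to the lab module with sample A and sample F.  [the storage bay: — | the lab module: sample A, sample F, sample G, sample L, sample M]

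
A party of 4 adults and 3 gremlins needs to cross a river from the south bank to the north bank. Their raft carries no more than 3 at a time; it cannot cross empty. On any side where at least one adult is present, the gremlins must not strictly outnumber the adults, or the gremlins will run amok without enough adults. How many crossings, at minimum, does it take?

Counting alone: each trip to the north bank takes at most 3 across and each return brings at least 1 back, so after t trips out (and t−1 returns) at most 3t − (t−1) of the 7 are across; that first reaches 7 at t = 3, so at least 5 crossings are needed.
The plan below uses exactly 5 crossings, so it is optimal:
1. 3 gremlins → the north bank.  (the south bank: 4A 0G; the north bank: 0A 3G)
2. 1 gremlin ← the south bank.  (the south bank: 4A 1G; the north bank: 0A 2G)
3. 3 adults → the north bank.  (the south bank: 1A 1G; the north bank: 3A 2G)
4. 1 adult ← the south bank.  (the south bank: 2A 1G; the north bank: 2A 2G)
5. 2 adults and 1 gremlin → the north bank.  (the south bank: 0A 0G; the north bank: 4A 3G)

5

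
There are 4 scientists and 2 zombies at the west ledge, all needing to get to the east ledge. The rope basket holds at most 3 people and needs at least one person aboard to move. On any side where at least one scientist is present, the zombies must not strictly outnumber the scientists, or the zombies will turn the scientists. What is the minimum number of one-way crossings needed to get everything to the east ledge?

5

Counting alone: each trip to the east ledge takes at most 3 across and each return brings at least 1 back, so after t trips out (and t−1 returns) at most 3t − (t−1) of the 6 are across; that first reaches 6 at t = 3, so at least 5 crossings are needed.
The plan below uses exactly 5 crossings, so it is optimal:
1. 2 zombies → the east ledge.  (the west ledge: 4S 0Z; the east ledge: 0S 2Z)
2. 1 zombie ← the west ledge.  (the west ledge: 4S 1Z; the east ledge: 0S 1Z)
3. 2 scientists and 1 zombie → the east ledge.  (the west ledge: 2S 0Z; the east ledge: 2S 2Z)
4. 1 zombie ← the west ledge.  (the west ledge: 2S 1Z; the east ledge: 2S 1Z)
5. 2 scientists and 1 zombie → the east ledge.  (the west ledge: 0S 0Z; the east ledge: 4S 2Z)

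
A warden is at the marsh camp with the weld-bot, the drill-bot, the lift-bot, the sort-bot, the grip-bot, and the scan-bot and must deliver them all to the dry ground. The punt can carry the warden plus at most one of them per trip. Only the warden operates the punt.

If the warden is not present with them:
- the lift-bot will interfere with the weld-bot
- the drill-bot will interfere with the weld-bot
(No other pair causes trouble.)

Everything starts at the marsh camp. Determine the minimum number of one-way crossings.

Counting alone: the warden can take at most 1 across per trip to the dry ground, so moving all 6 needs at least 6 loaded trips out, with a return between consecutive ones — at least 11 crossings.
The safety rule pushes this higher. Following every safe sequence of crossings, the most of the 6 that can be at the dry ground as the punt arrives there on crossing 11 is 5 — never all 6.
So no plan with fewer than 13 crossings exists, and this one achieves 13:
1. Warden goes to the dry ground with the weld-bot.
2. Warden goes back to the marsh camp alone.
3. Warden goes to the dry ground with the drill-bot.
4. Warden goes back to the marsh camp with the weld-bot.
5. Warden goes to the dry ground with the lift-bot.
6. Warden goes back to the marsh camp alone.
7. Warden goes to the dry ground with the sort-bot.
8. Warden goes back to the marsh camp alone.
9. Warden goes to the dry ground with the grip-bot.
10. Warden goes back to the marsh camp alone.
11. Warden goes to the dry ground with the scan-bot.
12. Warden goes back to the marsh camp alone.
13. Warden goes to the dry ground with the weld-bot.

13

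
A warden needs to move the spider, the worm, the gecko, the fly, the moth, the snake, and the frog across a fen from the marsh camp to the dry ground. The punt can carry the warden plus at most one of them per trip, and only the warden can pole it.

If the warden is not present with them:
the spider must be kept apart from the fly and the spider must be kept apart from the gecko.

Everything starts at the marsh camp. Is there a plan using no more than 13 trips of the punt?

Counting alone: the warden can take at most 1 across per trip to the dry ground, so moving all 7 needs at least 7 loaded trips out, with a return between consecutive ones — at least 13 crossings.
The safety rule pushes this higher. Following every safe sequence of crossings, the most of the 7 that can be at the dry ground as the punt arrives there on crossing 13 is 6 — never all 7.
So the move cannot be finished within 13 crossings. (The shortest complete plan takes 15:)
1. Warden goes to the dry ground with the spider.  [the marsh camp: the fly, the frog, the gecko, the moth, the snake, the worm | the dry ground: the spider]
2. Warden goes back to the marsh camp alone.  [the marsh camp: the fly, the frog, the gecko, the moth, the snake, the worm | the dry ground: the spider]
3. Warden goes to the dry ground with the worm.  [the marsh camp: the fly, the frog, the gecko, the moth, the snake | the dry ground: the spider, the worm]
4. Warden goes back to the marsh camp alone.  [the marsh camp: the fly, the frog, the gecko, the moth, the snake | the dry ground: the spider, the worm]
5. Warden goes to the dry ground with the gecko.  [the marsh camp: the fly, the frog, the moth, the snake | the dry ground: the gecko, the spider, the worm]
6. Warden goes back to the marsh camp with the spider.  [the marsh camp: the fly, the frog, the moth, the snake, the spider | the dry ground: the gecko, the worm]
7. Warden goes to the dry ground with the fly.  [the marsh camp: the frog, the moth, the snake, the spider | the dry ground: the fly, the gecko, the worm]
8. Warden goes back to the marsh camp alone.  [the marsh camp: the frog, the moth, the snake, the spider | the dry ground: the fly, the gecko, the worm]
9. Warden goes to the dry ground with the moth.  [the marsh camp: the frog, the snake, the spider | the dry ground: the fly, the gecko, the moth, the worm]
10. Warden goes back to the marsh camp alone.  [the marsh camp: the frog, the snake, the spider | the dry ground: the fly, the gecko, the moth, the worm]
11. Warden goes to the dry ground with the snake.  [the marsh camp: the frog, the spider | the dry ground: the fly, the gecko, the moth, the snake, the worm]
12. Warden goes back to the marsh camp alone.  [the marsh camp: the frog, the spider | the dry ground: the fly, the gecko, the moth, the snake, the worm]
13. Warden goes to the dry ground with the frog.  [the marsh camp: the spider | the dry ground: the fly, the frog, the gecko, the moth, the snake, the worm]
14. Warden goes back to the marsh camp alone.  [the marsh camp: the spider | the dry ground: the fly, the frog, the gecko, the moth, the snake, the worm]
15. Warden goes to the dry ground with the spider.  [the marsh camp: — | the dry ground: the fly, the frog, the gecko, the moth, the snake, the spider, the worm]

No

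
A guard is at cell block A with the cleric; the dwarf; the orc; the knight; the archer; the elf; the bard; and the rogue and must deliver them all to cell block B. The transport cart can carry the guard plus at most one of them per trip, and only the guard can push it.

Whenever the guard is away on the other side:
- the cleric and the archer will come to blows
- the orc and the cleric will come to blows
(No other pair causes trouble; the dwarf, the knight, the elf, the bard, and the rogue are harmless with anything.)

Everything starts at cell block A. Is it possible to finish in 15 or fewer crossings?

Counting alone: the guard can take at most 1 across per trip to cell block B, so moving all 8 needs at least 8 loaded trips out, with a return between consecutive ones — at least 15 crossings.
The safety rule pushes this higher. Following every safe sequence of crossings, the most of the 8 that can be at cell block B as the transport cart arrives there on crossing 15 is 7 — never all 8.
So the move cannot be finished within 15 crossings. (The shortest complete plan takes 17:)
1. Guard goes to cell block B with the cleric.
2. Guard goes back to cell block A alone.
3. Guard goes to cell block B with the dwarf.
4. Guard goes back to cell block A alone.
5. Guard goes to cell block B with the orc.
6. Guard goes back to cell block A with the cleric.
7. Guard goes to cell block B with the archer.
8. Guard goes back to cell block A alone.
9. Guard goes to cell block B with the knight.
10. Guard goes back to cell block A alone.
11. Guard goes to cell block B with the elf.
12. Guard goes back to cell block A alone.
13. Guard goes to cell block B with the bard.
14. Guard goes back to cell block A alone.
15. Guard goes to cell block B with the rogue.
16. Guard goes back to cell block A alone.
17. Guard goes to cell block B with the cleric.

No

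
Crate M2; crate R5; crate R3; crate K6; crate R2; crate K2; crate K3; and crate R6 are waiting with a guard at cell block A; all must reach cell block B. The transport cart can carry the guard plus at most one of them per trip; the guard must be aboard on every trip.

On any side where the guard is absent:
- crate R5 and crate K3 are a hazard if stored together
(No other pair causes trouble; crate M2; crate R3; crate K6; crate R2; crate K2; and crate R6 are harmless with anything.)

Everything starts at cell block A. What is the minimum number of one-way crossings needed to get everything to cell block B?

15

Counting alone: the guard can take at most 1 across per trip to cell block B, so moving all 8 needs at least 8 loaded trips out, with a return between consecutive ones — at least 15 crossings.
The plan below uses exactly 15 crossings, so it is optimal:
1. Guard goes to cell block B with crate R5.
2. Guard goes back to cell block A alone.
3. Guard goes to cell block B with crate M2.
4. Guard goes back to cell block A alone.
5. Guard goes to cell block B with crate R3.
6. Guard goes back to cell block A alone.
7. Guard goes to cell block B with crate K6.
8. Guard goes back to cell block A alone.
9. Guard goes to cell block B with crate R2.
10. Guard goes back to cell block A alone.
11. Guard goes to cell block B with crate K2.
12. Guard goes back to cell block A alone.
13. Guard goes to cell block B with crate R6.
14. Guard goes back to cell block A alone.
15. Guard goes to cell block B with crate K3.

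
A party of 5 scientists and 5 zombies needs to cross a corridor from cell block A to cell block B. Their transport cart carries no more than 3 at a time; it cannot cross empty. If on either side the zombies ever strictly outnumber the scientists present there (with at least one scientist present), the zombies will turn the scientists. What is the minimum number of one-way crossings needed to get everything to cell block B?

11

Counting alone: each trip to cell block B takes at most 3 across and each return brings at least 1 back, so after t trips out (and t−1 returns) at most 3t − (t−1) of the 10 are across; that first reaches 10 at t = 5, so at least 9 crossings are needed.
The safety rule pushes this higher. Following every safe sequence of crossings, the most of the 10 that can be at cell block B as the transport cart arrives there on crossing 9 is 9 — never all 10.
So no plan with fewer than 11 crossings exists, and this one achieves 11:
1. 2 zombies → cell block B.  (cell block A: 5S 3Z; cell block B: 0S 2Z)
2. 1 zombie ← cell block A.  (cell block A: 5S 4Z; cell block B: 0S 1Z)
3. 3 zombies → cell block B.  (cell block A: 5S 1Z; cell block B: 0S 4Z)
4. 1 zombie ← cell block A.  (cell block A: 5S 2Z; cell block B: 0S 3Z)
5. 3 scientists → cell block B.  (cell block A: 2S 2Z; cell block B: 3S 3Z)
6. 1 scientist and 1 zombie ← cell block A.  (cell block A: 3S 3Z; cell block B: 2S 2Z)
7. 3 scientists → cell block B.  (cell block A: 0S 3Z; cell block B: 5S 2Z)
8. 1 zombie ← cell block A.  (cell block A: 0S 4Z; cell block B: 5S 1Z)
9. 2 zombies → cell block B.  (cell block A: 0S 2Z; cell block B: 5S 3Z)
10. 1 zombie ← cell block A.  (cell block A: 0S 3Z; cell block B: 5S 2Z)
11. 3 zombies → cell block B.  (cell block A: 0S 0Z; cell block B: 5S 5Z)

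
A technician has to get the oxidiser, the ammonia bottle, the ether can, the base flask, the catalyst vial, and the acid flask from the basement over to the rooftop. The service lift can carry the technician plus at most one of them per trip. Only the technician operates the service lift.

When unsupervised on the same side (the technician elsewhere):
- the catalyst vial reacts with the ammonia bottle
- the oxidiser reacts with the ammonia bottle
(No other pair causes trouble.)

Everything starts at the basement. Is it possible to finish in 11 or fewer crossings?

No

Counting alone: the technician can take at most 1 across per trip to the rooftop, so moving all 6 needs at least 6 loaded trips out, with a return between consecutive ones — at least 11 crossings.
The safety rule pushes this higher. Following every safe sequence of crossings, the most of the 6 that can be at the rooftop as the service lift arrives there on crossing 11 is 5 — never all 6.
So the move cannot be finished within 11 crossings. (The shortest complete plan takes 13:)
1. Technician goes to the rooftop with the ammonia bottle.  [the basement: the acid flask, the base flask, the catalyst vial, the ether can, the oxidiser | the rooftop: the ammonia bottle]
2. Technician goes back to the basement alone.  [the basement: the acid flask, the base flask, the catalyst vial, the ether can, the oxidiser | the rooftop: the ammonia bottle]
3. Technician goes to the rooftop with the oxidiser.  [the basement: the acid flask, the base flask, the catalyst vial, the ether can | the rooftop: the ammonia bottle, the oxidiser]
4. Technician goes back to the basement with the ammonia bottle.  [the basement: the acid flask, the ammonia bottle, the base flask, the catalyst vial, the ether can | the rooftop: the oxidiser]
5. Technician goes to the rooftop with the catalyst vial.  [the basement: the acid flask, the ammonia bottle, the base flask, the ether can | the rooftop: the catalyst vial, the oxidiser]
6. Technician goes back to the basement alone.  [the basement: the acid flask, the ammonia bottle, the base flask, the ether can | the rooftop: the catalyst vial, the oxidiser]
7. Technician goes to the rooftop with the ether can.  [the basement: the acid flask, the ammonia bottle, the base flask | the rooftop: the catalyst vial, the ether can, the oxidiser]
8. Technician goes back to the basement alone.  [the basement: the acid flask, the ammonia bottle, the base flask | the rooftop: the catalyst vial, the ether can, the oxidiser]
9. Technician goes to the rooftop with the base flask.  [the basement: the acid flask, the ammonia bottle | the rooftop: the base flask, the catalyst vial, the ether can, the oxidiser]
10. Technician goes back to the basement alone.  [the basement: the acid flask, the ammonia bottle | the rooftop: the base flask, the catalyst vial, the ether can, the oxidiser]
11. Technician goes to the rooftop with the acid flask.  [the basement: the ammonia bottle | the rooftop: the acid flask, the base flask, the catalyst vial, the ether can, the oxidiser]
12. Technician goes back to the basement alone.  [the basement: the ammonia bottle | the rooftop: the acid flask, the base flask, the catalyst vial, the ether can, the oxidiser]
13. Technician goes to the rooftop with the ammonia bottle.  [the basement: — | the rooftop: the acid flask, the ammonia bottle, the base flask, the catalyst vial, the ether can, the oxidiser]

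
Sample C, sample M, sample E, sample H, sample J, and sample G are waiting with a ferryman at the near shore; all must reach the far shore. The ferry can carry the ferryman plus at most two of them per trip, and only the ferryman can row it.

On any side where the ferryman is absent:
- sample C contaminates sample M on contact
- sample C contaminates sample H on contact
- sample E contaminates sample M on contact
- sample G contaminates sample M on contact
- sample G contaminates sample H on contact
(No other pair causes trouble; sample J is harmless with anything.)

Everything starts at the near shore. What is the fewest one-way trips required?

7

Counting alone: the ferryman can take at most 2 across per trip to the far shore, so moving all 6 needs at least 3 loaded trips out, with a return between consecutive ones — at least 5 crossings.
The safety rule pushes this higher. Following every safe sequence of crossings, the most of the 6 that can be at the far shore as the ferry arrives there on crossing 5 is 5 — never all 6.
So no plan with fewer than 7 crossings exists, and this one achieves 7:
1. Ferryman goes to the far shore with sample H and sample M.
2. Ferryman goes back to the near shore alone.
3. Ferryman goes to the far shore with sample C and sample E.
4. Ferryman goes back to the near shore with sample H and sample M.
5. Ferryman goes to the far shore with sample G and sample J.
6. Ferryman goes back to the near shore alone.
7. Ferryman goes to the far shore with sample H and sample M.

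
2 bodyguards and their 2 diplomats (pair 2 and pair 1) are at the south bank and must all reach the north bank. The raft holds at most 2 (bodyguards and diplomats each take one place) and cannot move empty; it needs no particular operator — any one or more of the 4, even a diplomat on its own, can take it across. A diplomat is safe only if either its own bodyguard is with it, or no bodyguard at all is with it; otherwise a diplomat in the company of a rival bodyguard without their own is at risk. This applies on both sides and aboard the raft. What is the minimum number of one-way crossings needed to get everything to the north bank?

5

Counting alone: each trip to the north bank takes at most 2 across and each return brings at least 1 back, so after t trips out (and t−1 returns) at most 2t − (t−1) of the 4 are across; that first reaches 4 at t = 3, so at least 5 crossings are needed.
The plan below uses exactly 5 crossings, so it is optimal:
1. bodyguard 2 and diplomat 2 cross → the north bank.
2. bodyguard 2 crosses ← the south bank.
3. bodyguard 1 and bodyguard 2 cross → the north bank.
4. bodyguard 1 crosses ← the south bank.
5. bodyguard 1 and diplomat 1 cross → the north bank.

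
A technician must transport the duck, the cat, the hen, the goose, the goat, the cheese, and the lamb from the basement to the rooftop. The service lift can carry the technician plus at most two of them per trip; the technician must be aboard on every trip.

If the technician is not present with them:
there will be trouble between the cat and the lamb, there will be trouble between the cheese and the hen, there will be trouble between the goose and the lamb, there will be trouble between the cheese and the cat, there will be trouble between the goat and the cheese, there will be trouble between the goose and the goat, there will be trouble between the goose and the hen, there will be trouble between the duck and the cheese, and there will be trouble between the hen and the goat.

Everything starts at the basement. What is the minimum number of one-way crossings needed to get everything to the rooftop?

impossible

Whatever the first load, the items left behind include a forbidden pair without the technician. No opening move is safe, so no plan exists.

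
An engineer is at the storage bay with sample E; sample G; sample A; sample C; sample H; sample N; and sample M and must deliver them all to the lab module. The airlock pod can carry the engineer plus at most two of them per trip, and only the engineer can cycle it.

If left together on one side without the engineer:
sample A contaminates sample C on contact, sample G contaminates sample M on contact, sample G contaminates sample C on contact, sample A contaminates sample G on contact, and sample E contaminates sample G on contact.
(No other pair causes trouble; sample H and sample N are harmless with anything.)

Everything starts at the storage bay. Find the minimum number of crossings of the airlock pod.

Counting alone: the engineer can take at most 2 across per trip to the lab module, so moving all 7 needs at least 4 loaded trips out, with a return between consecutive ones — at least 7 crossings.
The safety rule pushes this higher. Following every safe sequence of crossings, the most of the 7 that can be at the lab module as the airlock pod arrives there on crossings 7, 9 is 5, 6 respectively — never all 7.
So no plan with fewer than 11 crossings exists, and this one achieves 11:
1. Engineer goes to the lab module with sample A and sample G.  [the storage bay: sample C, sample E, sample H, sample M, sample N | the lab module: sample A, sample G]
2. Engineer goes back to the storage bay with sample G.  [the storage bay: sample C, sample E, sample G, sample H, sample M, sample N | the lab module: sample A]
3. Engineer goes to the lab module with sample E and sample G.  [the storage bay: sample C, sample H, sample M, sample N | the lab module: sample A, sample E, sample G]
4. Engineer goes back to the storage bay with sample G.  [the storage bay: sample C, sample G, sample H, sample M, sample N | the lab module: sample A, sample E]
5. Engineer goes to the lab module with sample G and sample H.  [the storage bay: sample C, sample M, sample N | the lab module: sample A, sample E, sample G, sample H]
6. Engineer goes back to the storage bay with sample G.  [the storage bay: sample C, sample G, sample M, sample N | the lab module: sample A, sample E, sample H]
7. Engineer goes to the lab module with sample G and sample N.  [the storage bay: sample C, sample M | the lab module: sample A, sample E, sample G, sample H, sample N]
8. Engineer goes back to the storage bay with sample G.  [the storage bay: sample C, sample G, sample M | the lab module: sample A, sample E, sample H, sample N]
9. Engineer goes to the lab module with sample G and sample M.  [the storage bay: sample C | the lab module: sample A, sample E, sample G, sample H, sample M, sample N]
10. Engineer goes back to the storage bay with sample G.  [the storage bay: sample C, sample G | the lab module: sample A, sample E, sample H, sample M, sample N]
11. Engineer goes to the lab module with sample C and sample G.  [the storage bay: — | the lab module: sample A, sample C, sample E, sample G, sample H, sample M, sample N]

11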